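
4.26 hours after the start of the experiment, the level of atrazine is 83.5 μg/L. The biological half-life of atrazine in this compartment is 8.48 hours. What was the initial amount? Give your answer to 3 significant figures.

118 μg/L

Number of half-lives elapsed: n = 4.26/8.48 ≈ 0.50236.
A₀ = A × 2^n = 83.5 × 2^0.50236 = 83.5 × 1.4165 ≈ 118.28 μg/L.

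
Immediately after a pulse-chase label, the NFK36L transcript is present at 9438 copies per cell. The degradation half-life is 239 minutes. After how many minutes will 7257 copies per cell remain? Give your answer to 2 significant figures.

91 minutes

Fraction remaining = 7257/9438 ≈ 0.76891.
n = log₂(9438/7257) = ln(1.3005)/ln 2 ≈ 0.37911 half-lives.
t = n × t½ = 0.37911 × 239 ≈ 90.607 minutes.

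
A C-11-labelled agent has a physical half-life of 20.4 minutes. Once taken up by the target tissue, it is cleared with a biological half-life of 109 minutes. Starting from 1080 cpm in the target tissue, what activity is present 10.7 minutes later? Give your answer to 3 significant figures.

701 cpm

1/t_eff = 1/t_phys + 1/t_biol = 1/20.4 + 1/109 = 0.058194 per minute.
t_eff = 20.4 × 109 / (20.4 + 109) ≈ 17.184 minutes.
Remaining = 1080 × (1/2)^(10.7/17.184) = 1080 × (1/2)^0.62267 ≈ 701.42 cpm.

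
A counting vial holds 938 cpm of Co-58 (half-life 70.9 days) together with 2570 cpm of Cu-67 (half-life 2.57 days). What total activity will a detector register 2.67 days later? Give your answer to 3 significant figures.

2160 cpm

Co-58: 938 × (1/2)^(2.67/70.9) = 938 × (1/2)^0.037659 ≈ 913.83 cpm.
Cu-67: 2570 × (1/2)^(2.67/2.57) = 2570 × (1/2)^1.0389 ≈ 1250.8 cpm.
Total = 913.83 + 1250.8 ≈ 2164.6 cpm.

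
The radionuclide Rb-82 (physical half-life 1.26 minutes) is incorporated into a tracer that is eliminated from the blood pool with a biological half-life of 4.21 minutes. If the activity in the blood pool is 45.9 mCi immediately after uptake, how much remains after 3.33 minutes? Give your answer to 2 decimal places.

1/t_eff = 1/t_phys + 1/t_biol = 1/1.26 + 1/4.21 = 1.0312 per minute.
t_eff = 1.26 × 4.21 / (1.26 + 4.21) ≈ 0.96976 minutes.
Remaining = 45.9 × (1/2)^(3.33/0.96976) = 45.9 × (1/2)^3.4338 ≈ 4.2474 mCi.

4.25 mCi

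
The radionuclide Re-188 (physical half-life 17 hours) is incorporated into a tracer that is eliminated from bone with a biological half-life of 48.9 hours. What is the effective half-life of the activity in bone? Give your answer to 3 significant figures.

1/t_eff = 1/t_phys + 1/t_biol = 1/17 + 1/48.9 = 0.079273 per hour.
t_eff = 17 × 48.9 / (17 + 48.9) ≈ 12.615 hours.

12.6 hours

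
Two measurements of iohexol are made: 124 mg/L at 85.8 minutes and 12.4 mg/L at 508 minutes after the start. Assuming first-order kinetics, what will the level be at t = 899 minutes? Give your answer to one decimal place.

1.5 mg/L

Over Δt = 508 − 85.8 = 422.2 minutes, the level fell by a factor of 124/12.4 ≈ 10.
n = log₂(10) ≈ 3.3219 half-lives, so t½ = 422.2/3.3219 ≈ 127.09 minutes.
From t = 508 to t = 899: 12.4 × (1/2)^((899−508)/127.09) ≈ 1.47 mg/L.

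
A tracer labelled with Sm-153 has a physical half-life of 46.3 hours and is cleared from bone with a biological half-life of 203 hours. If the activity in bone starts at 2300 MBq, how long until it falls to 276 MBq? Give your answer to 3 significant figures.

115 hours

1/t_eff = 1/t_phys + 1/t_biol = 1/46.3 + 1/203 = 0.026524 per hour.
t_eff = 46.3 × 203 / (46.3 + 203) ≈ 37.701 hours.
n = log₂(2300/276) ≈ 3.0589; t = 3.0589 × 37.701 ≈ 115.32 hours.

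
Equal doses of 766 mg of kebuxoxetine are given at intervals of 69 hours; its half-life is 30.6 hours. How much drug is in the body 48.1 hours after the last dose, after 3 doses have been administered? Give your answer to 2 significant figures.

The 3 doses were given 186.1, 117.1, 48.1 hours ago.
Total = 766·(1/2)^(186.1/30.6) + 766·(1/2)^(117.1/30.6) + 766·(1/2)^(48.1/30.6)
      = 11.31 + 53.982 + 257.66 ≈ 322.95 mg.

320 mg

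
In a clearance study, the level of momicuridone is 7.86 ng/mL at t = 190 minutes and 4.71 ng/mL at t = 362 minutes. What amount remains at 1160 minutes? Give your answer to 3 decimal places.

Over Δt = 362 − 190 = 172 minutes, the level fell by a factor of 7.86/4.71 ≈ 1.6688.
n = log₂(1.6688) ≈ 0.7388 half-lives, so t½ = 172/0.7388 ≈ 232.81 minutes.
From t = 362 to t = 1160: 4.71 × (1/2)^((1160−362)/232.81) ≈ 0.4377 ng/mL.

0.438 ng/mL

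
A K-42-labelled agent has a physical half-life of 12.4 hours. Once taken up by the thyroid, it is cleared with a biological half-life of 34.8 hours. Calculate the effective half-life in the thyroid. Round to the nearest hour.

9 hours

1/t_eff = 1/t_phys + 1/t_biol = 1/12.4 + 1/34.8 = 0.10938 per hour.
t_eff = 12.4 × 34.8 / (12.4 + 34.8) ≈ 9.1424 hours.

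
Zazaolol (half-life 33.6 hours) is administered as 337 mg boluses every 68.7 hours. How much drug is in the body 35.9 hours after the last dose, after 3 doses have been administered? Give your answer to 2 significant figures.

The 3 doses were given 173.3, 104.6, 35.9 hours ago.
Total = 337·(1/2)^(173.3/33.6) + 337·(1/2)^(104.6/33.6) + 337·(1/2)^(35.9/33.6)
      = 9.4405 + 38.949 + 160.69 ≈ 209.08 mg.

210 mg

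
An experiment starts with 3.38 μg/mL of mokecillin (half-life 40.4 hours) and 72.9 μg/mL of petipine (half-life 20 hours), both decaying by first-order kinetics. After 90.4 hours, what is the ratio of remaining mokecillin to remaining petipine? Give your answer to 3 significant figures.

mokecillin: 3.38 × (1/2)^(90.4/40.4) = 3.38 × (1/2)^2.2376 ≈ 0.71668 μg/mL.
petipine: 72.9 × (1/2)^(90.4/20) = 72.9 × (1/2)^4.52 ≈ 3.1774 μg/mL.
Ratio ≈ 0.71668 / 3.1774 ≈ 0.22556.

0.226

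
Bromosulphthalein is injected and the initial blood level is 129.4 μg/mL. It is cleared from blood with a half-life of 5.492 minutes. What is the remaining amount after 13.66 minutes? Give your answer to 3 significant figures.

23.1 μg/mL

Number of half-lives: n = 13.66/5.492 ≈ 2.4873.
Remaining = 129.4 × (1/2)^2.4873 = 129.4 × 0.17835 ≈ 23.078 μg/mL.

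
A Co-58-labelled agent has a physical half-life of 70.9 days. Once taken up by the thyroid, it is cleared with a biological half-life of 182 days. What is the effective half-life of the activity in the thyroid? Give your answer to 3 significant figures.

51.0 days

1/t_eff = 1/t_phys + 1/t_biol = 1/70.9 + 1/182 = 0.019599 per day.
t_eff = 70.9 × 182 / (70.9 + 182) ≈ 51.023 days.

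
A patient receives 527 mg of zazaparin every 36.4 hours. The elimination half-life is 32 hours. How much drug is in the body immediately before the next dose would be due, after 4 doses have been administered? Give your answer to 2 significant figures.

420 mg

The 4 doses were given 145.6, 109.2, 72.8, 36.4 hours ago.
Total = 527·(1/2)^(145.6/32) + 527·(1/2)^(109.2/32) + 527·(1/2)^(72.8/32) + 527·(1/2)^(36.4/32)
      = 22.497 + 49.493 + 108.88 + 239.55 ≈ 420.42 mg.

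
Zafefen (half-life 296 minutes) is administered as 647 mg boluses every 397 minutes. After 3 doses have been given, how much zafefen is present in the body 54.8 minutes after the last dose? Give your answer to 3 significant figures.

The 3 doses were given 848.8, 451.8, 54.8 minutes ago.
Total = 647·(1/2)^(848.8/296) + 647·(1/2)^(451.8/296) + 647·(1/2)^(54.8/296)
      = 88.65 + 224.61 + 569.08 ≈ 882.34 mg.

882 mg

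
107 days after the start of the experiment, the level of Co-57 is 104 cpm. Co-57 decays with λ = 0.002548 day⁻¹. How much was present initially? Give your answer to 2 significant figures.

t½ = ln 2 / λ = 0.69315 / 0.002548 ≈ 272.04 days.
Number of half-lives elapsed: n = 107/272.04 ≈ 0.39333.
A₀ = A × 2^n = 104 × 2^0.39333 = 104 × 1.3134 ≈ 136.6 cpm.

140 cpm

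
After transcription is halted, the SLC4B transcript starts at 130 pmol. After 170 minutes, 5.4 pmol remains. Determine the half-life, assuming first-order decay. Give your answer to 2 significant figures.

A/A₀ = 5.4/130 ≈ 0.041538.
n = log₂(24.074) ≈ 4.5894 half-lives elapsed in 170 minutes.
t½ = 170/4.5894 ≈ 37.042 minutes.

37 minutes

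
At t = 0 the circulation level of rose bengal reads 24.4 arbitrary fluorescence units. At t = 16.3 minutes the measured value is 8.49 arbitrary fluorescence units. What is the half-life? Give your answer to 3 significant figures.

10.7 minutes

A/A₀ = 8.49/24.4 ≈ 0.34795.
n = log₂(2.874) ≈ 1.523 half-lives elapsed in 16.3 minutes.
t½ = 16.3/1.523 ≈ 10.702 minutes.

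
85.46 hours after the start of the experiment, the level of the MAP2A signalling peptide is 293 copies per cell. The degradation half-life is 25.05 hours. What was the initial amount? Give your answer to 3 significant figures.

Number of half-lives elapsed: n = 85.46/25.05 ≈ 3.4116.
A₀ = A × 2^n = 293 × 2^3.4116 = 293 × 10.641 ≈ 3117.8 copies per cell.

3120 copies per cell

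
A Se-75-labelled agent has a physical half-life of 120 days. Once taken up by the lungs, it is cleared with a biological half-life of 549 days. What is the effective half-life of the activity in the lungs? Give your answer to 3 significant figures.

98.5 days

1/t_eff = 1/t_phys + 1/t_biol = 1/120 + 1/549 = 0.010155 per day.
t_eff = 120 × 549 / (120 + 549) ≈ 98.475 days.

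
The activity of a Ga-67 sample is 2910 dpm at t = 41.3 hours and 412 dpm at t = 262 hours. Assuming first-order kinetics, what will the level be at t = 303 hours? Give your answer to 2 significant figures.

Over Δt = 262 − 41.3 = 220.7 hours, the level fell by a factor of 2910/412 ≈ 7.0631.
n = log₂(7.0631) ≈ 2.8203 half-lives, so t½ = 220.7/2.8203 ≈ 78.254 hours.
From t = 262 to t = 303: 412 × (1/2)^((303−262)/78.254) ≈ 286.53 dpm.

290 dpm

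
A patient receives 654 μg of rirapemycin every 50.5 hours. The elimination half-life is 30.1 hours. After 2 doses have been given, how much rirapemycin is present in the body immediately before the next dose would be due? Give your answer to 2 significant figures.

The 2 doses were given 101, 50.5 hours ago.
Total = 654·(1/2)^(101/30.1) + 654·(1/2)^(50.5/30.1)
      = 63.897 + 204.42 ≈ 268.32 μg.

270 μg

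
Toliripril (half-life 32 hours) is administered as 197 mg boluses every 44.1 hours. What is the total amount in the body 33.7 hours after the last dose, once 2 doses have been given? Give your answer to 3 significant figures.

131 mg

The 2 doses were given 77.8, 33.7 hours ago.
Total = 197·(1/2)^(77.8/32) + 197·(1/2)^(33.7/32)
      = 36.525 + 94.939 ≈ 131.46 mg.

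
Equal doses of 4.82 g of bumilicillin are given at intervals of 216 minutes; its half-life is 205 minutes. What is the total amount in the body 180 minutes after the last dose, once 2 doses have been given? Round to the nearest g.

4 g

The 2 doses were given 396, 180 minutes ago.
Total = 4.82·(1/2)^(396/205) + 4.82·(1/2)^(180/205)
      = 1.2634 + 2.6226 ≈ 3.886 g.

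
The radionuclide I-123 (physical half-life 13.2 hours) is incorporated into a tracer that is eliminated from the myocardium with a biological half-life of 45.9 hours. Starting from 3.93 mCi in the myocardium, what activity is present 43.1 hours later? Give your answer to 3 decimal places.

1/t_eff = 1/t_phys + 1/t_biol = 1/13.2 + 1/45.9 = 0.097544 per hour.
t_eff = 13.2 × 45.9 / (13.2 + 45.9) ≈ 10.252 hours.
Remaining = 3.93 × (1/2)^(43.1/10.252) = 3.93 × (1/2)^4.2041 ≈ 0.21321 mCi.

0.213 mCi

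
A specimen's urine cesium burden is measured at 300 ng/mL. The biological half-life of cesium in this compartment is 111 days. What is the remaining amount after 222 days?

Elapsed time is 2 half-lives (222/111).
Each half-life halves the amount: 300 × (1/2)^2 = 300/4 = 75 ng/mL.

75 ng/mL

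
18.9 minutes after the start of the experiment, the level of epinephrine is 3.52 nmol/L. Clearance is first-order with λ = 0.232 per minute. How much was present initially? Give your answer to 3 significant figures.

t½ = ln 2 / λ = 0.69315 / 0.232 ≈ 2.9877 minutes.
Number of half-lives elapsed: n = 18.9/2.9877 ≈ 6.3259.
A₀ = A × 2^n = 3.52 × 2^6.3259 = 3.52 × 80.222 ≈ 282.38 nmol/L.

282 nmol/L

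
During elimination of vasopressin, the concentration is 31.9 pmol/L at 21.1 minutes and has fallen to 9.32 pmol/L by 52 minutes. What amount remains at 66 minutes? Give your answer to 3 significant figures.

Over Δt = 52 − 21.1 = 30.9 minutes, the level fell by a factor of 31.9/9.32 ≈ 3.4227.
n = log₂(3.4227) ≈ 1.7752 half-lives, so t½ = 30.9/1.7752 ≈ 17.407 minutes.
From t = 52 to t = 66: 9.32 × (1/2)^((66−52)/17.407) ≈ 5.3371 pmol/L.

5.34 pmol/L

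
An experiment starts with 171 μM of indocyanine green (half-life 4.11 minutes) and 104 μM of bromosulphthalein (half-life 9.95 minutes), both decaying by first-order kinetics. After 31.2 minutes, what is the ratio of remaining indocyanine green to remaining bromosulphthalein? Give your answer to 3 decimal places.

indocyanine green: 171 × (1/2)^(31.2/4.11) = 171 × (1/2)^7.5912 ≈ 0.88676 μM.
bromosulphthalein: 104 × (1/2)^(31.2/9.95) = 104 × (1/2)^3.1357 ≈ 11.833 μM.
Ratio ≈ 0.88676 / 11.833 ≈ 0.074938.

0.075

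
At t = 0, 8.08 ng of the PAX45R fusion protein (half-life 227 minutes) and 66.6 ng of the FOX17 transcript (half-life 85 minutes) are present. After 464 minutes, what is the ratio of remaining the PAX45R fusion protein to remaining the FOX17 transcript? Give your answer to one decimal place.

1.3

PAX45R fusion protein: 8.08 × (1/2)^(464/227) = 8.08 × (1/2)^2.0441 ≈ 1.9593 ng.
FOX17 transcript: 66.6 × (1/2)^(464/85) = 66.6 × (1/2)^5.4588 ≈ 1.5143 ng.
Ratio ≈ 1.9593 / 1.5143 ≈ 1.2939.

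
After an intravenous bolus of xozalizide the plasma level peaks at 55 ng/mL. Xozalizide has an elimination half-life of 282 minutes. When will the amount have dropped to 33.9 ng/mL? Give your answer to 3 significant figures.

Fraction remaining = 33.9/55 ≈ 0.61636.
n = log₂(55/33.9) = ln(1.6224)/ln 2 ≈ 0.69815 half-lives.
t = n × t½ = 0.69815 × 282 ≈ 196.88 minutes.

197 minutes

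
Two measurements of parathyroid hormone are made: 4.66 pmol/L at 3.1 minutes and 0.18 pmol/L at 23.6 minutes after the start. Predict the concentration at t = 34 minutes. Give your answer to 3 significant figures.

0.0345 pmol/L

Over Δt = 23.6 − 3.1 = 20.5 minutes, the level fell by a factor of 4.66/0.18 ≈ 25.889.
n = log₂(25.889) ≈ 4.6943 half-lives, so t½ = 20.5/4.6943 ≈ 4.367 minutes.
From t = 23.6 to t = 34: 0.18 × (1/2)^((34−23.6)/4.367) ≈ 0.034544 pmol/L.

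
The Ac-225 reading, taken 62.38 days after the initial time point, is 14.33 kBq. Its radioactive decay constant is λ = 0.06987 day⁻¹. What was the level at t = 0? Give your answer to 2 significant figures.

t½ = ln 2 / λ = 0.69315 / 0.06987 ≈ 9.9205 days.
Number of half-lives elapsed: n = 62.38/9.9205 ≈ 6.288.
A₀ = A × 2^n = 14.33 × 2^6.288 = 14.33 × 78.139 ≈ 1119.7 kBq.

1100 kBq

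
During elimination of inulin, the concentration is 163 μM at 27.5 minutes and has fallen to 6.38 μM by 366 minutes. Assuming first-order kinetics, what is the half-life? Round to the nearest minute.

Over Δt = 366 − 27.5 = 338.5 minutes, the level fell by a factor of 163/6.38 ≈ 25.549.
n = log₂(25.549) ≈ 4.6752 half-lives, so t½ = 338.5/4.6752 ≈ 72.404 minutes.

72 minutes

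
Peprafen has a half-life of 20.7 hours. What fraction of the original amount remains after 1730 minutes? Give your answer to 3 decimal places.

0.381

1730 minutes = 28.8333 hours.
n = 28.8333/20.7 ≈ 1.3929 half-lives.
Fraction remaining = (1/2)^1.3929 ≈ 0.38079.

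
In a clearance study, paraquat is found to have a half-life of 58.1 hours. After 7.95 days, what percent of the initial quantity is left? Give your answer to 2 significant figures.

10%

7.95 days = 190.8 hours.
n = 190.8/58.1 ≈ 3.284 half-lives.
Fraction remaining = (1/2)^3.284 ≈ 0.10266, i.e. 10.266%.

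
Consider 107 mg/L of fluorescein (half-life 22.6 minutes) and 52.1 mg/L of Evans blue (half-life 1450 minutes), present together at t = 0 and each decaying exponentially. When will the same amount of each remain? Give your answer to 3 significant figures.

23.8 minutes

Set 107·(1/2)^(t/22.6) = 52.1·(1/2)^(t/1450).
Taking log₂: log₂(107/52.1) = t·(1/22.6 − 1/1450).
log₂(2.0537) = 1.0383; 1/22.6 − 1/1450 = 0.043558.
t = 1.0383 / 0.043558 ≈ 23.836 minutes.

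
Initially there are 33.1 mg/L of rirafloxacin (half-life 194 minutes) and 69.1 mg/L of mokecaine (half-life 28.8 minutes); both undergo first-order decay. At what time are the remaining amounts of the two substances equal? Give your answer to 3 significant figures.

Set 33.1·(1/2)^(t/194) = 69.1·(1/2)^(t/28.8).
Taking log₂: log₂(33.1/69.1) = t·(1/194 − 1/28.8).
log₂(0.47902) = -1.0619; 1/194 − 1/28.8 = -0.029568.
t = -1.0619 / -0.029568 ≈ 35.913 minutes.

35.9 minutes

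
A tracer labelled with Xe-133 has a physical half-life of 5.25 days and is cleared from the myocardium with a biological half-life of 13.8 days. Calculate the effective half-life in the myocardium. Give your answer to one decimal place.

3.8 days

1/t_eff = 1/t_phys + 1/t_biol = 1/5.25 + 1/13.8 = 0.26294 per day.
t_eff = 5.25 × 13.8 / (5.25 + 13.8) ≈ 3.8031 days.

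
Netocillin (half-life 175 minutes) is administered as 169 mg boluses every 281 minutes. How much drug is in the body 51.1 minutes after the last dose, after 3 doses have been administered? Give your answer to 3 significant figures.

The 3 doses were given 613.1, 332.1, 51.1 minutes ago.
Total = 169·(1/2)^(613.1/175) + 169·(1/2)^(332.1/175) + 169·(1/2)^(51.1/175)
      = 14.902 + 45.354 + 138.03 ≈ 198.29 mg.

198 mg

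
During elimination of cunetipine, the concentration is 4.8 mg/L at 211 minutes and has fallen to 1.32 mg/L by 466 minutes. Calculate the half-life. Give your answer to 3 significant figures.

Over Δt = 466 − 211 = 255 minutes, the level fell by a factor of 4.8/1.32 ≈ 3.6364.
n = log₂(3.6364) ≈ 1.8625 half-lives, so t½ = 255/1.8625 ≈ 136.91 minutes.

137 minutes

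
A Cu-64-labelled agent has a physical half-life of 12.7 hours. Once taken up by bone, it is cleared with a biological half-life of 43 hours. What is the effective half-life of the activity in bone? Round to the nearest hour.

1/t_eff = 1/t_phys + 1/t_biol = 1/12.7 + 1/43 = 0.102 per hour.
t_eff = 12.7 × 43 / (12.7 + 43) ≈ 9.8043 hours.

10 hours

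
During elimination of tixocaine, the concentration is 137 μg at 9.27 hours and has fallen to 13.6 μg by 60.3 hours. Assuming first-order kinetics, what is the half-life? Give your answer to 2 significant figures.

Over Δt = 60.3 − 9.27 = 51.03 hours, the level fell by a factor of 137/13.6 ≈ 10.074.
n = log₂(10.074) ≈ 3.3325 half-lives, so t½ = 51.03/3.3325 ≈ 15.313 hours.

15 hours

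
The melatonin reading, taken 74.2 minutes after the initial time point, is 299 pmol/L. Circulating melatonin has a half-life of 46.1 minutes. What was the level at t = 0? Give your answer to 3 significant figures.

Number of half-lives elapsed: n = 74.2/46.1 ≈ 1.6095.
A₀ = A × 2^n = 299 × 2^1.6095 = 299 × 3.0516 ≈ 912.41 pmol/L.

912 pmol/L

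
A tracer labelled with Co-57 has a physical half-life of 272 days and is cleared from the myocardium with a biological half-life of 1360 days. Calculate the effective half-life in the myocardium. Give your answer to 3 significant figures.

227 days

1/t_eff = 1/t_phys + 1/t_biol = 1/272 + 1/1360 = 0.0044118 per day.
t_eff = 272 × 1360 / (272 + 1360) ≈ 226.67 days.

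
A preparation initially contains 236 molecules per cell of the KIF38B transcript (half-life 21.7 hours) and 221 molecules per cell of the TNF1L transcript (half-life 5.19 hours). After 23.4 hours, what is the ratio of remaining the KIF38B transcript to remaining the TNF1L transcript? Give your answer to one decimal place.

11.5

KIF38B transcript: 236 × (1/2)^(23.4/21.7) = 236 × (1/2)^1.0783 ≈ 111.76 molecules per cell.
TNF1L transcript: 221 × (1/2)^(23.4/5.19) = 221 × (1/2)^4.5087 ≈ 9.7084 molecules per cell.
Ratio ≈ 111.76 / 9.7084 ≈ 11.512.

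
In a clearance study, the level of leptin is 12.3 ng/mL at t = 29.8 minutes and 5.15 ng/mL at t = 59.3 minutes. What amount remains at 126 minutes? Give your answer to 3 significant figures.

0.719 ng/mL

Over Δt = 59.3 − 29.8 = 29.5 minutes, the level fell by a factor of 12.3/5.15 ≈ 2.3883.
n = log₂(2.3883) ≈ 1.256 half-lives, so t½ = 29.5/1.256 ≈ 23.487 minutes.
From t = 59.3 to t = 126: 5.15 × (1/2)^((126−59.3)/23.487) ≈ 0.71932 ng/mL.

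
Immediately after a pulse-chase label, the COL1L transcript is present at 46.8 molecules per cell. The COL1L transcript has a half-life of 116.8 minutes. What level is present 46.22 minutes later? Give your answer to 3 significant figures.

35.6 molecules per cell

Number of half-lives: n = 46.22/116.8 ≈ 0.39572.
Remaining = 46.8 × (1/2)^0.39572 = 46.8 × 0.76011 ≈ 35.573 molecules per cell.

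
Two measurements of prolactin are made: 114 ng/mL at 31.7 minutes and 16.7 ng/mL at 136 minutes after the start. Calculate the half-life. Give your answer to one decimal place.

37.6 minutes

Over Δt = 136 − 31.7 = 104.3 minutes, the level fell by a factor of 114/16.7 ≈ 6.8263.
n = log₂(6.8263) ≈ 2.7711 half-lives, so t½ = 104.3/2.7711 ≈ 37.638 minutes.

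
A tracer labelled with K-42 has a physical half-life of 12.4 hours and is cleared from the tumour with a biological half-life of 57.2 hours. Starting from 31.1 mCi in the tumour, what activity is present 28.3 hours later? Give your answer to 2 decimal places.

1/t_eff = 1/t_phys + 1/t_biol = 1/12.4 + 1/57.2 = 0.098128 per hour.
t_eff = 12.4 × 57.2 / (12.4 + 57.2) ≈ 10.191 hours.
Remaining = 31.1 × (1/2)^(28.3/10.191) = 31.1 × (1/2)^2.777 ≈ 4.5373 mCi.

4.54 mCi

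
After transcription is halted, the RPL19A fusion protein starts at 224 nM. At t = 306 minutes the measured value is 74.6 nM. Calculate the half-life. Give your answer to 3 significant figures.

A/A₀ = 74.6/224 ≈ 0.33304.
n = log₂(3.0027) ≈ 1.5863 half-lives elapsed in 306 minutes.
t½ = 306/1.5863 ≈ 192.91 minutes.

193 minutes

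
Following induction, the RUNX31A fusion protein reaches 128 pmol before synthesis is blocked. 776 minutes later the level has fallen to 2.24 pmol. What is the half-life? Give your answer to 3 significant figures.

133 minutes

A/A₀ = 2.24/128 ≈ 0.0175.
n = log₂(57.143) ≈ 5.8365 half-lives elapsed in 776 minutes.
t½ = 776/5.8365 ≈ 132.96 minutes.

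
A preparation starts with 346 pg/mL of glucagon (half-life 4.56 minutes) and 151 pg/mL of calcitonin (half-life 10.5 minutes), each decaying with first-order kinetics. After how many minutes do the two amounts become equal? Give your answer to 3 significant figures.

Set 346·(1/2)^(t/4.56) = 151·(1/2)^(t/10.5).
Taking log₂: log₂(346/151) = t·(1/4.56 − 1/10.5).
log₂(2.2914) = 1.1962; 1/4.56 − 1/10.5 = 0.12406.
t = 1.1962 / 0.12406 ≈ 9.6423 minutes.

9.64 minutes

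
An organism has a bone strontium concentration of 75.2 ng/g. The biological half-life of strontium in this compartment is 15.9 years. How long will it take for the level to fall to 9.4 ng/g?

47.7 years

9.4/75.2 = 1/8, so 3 half-lives have elapsed.
t = 3 × 15.9 = 47.7 years.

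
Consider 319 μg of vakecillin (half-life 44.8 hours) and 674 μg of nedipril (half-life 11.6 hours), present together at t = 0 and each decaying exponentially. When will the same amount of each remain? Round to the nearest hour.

Set 319·(1/2)^(t/44.8) = 674·(1/2)^(t/11.6).
Taking log₂: log₂(319/674) = t·(1/44.8 − 1/11.6).
log₂(0.47329) = -1.0792; 1/44.8 − 1/11.6 = -0.063885.
t = -1.0792 / -0.063885 ≈ 16.893 hours.

17 hours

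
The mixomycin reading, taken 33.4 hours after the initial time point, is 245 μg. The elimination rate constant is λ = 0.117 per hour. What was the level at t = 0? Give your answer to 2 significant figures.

12000 μg

t½ = ln 2 / λ = 0.69315 / 0.117 ≈ 5.9243 hours.
Number of half-lives elapsed: n = 33.4/5.9243 ≈ 5.6378.
A₀ = A × 2^n = 245 × 2^5.6378 = 245 × 49.789 ≈ 12198 μg.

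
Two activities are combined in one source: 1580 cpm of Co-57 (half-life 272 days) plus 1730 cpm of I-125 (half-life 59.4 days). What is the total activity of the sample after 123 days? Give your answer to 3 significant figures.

1570 cpm

Co-57: 1580 × (1/2)^(123/272) = 1580 × (1/2)^0.45221 ≈ 1154.9 cpm.
I-125: 1730 × (1/2)^(123/59.4) = 1730 × (1/2)^2.0707 ≈ 411.81 cpm.
Total = 1154.9 + 411.81 ≈ 1566.7 cpm.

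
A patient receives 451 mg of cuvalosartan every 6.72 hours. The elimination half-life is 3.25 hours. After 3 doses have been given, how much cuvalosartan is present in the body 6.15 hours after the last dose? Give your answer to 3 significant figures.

157 mg

The 3 doses were given 19.59, 12.87, 6.15 hours ago.
Total = 451·(1/2)^(19.59/3.25) + 451·(1/2)^(12.87/3.25) + 451·(1/2)^(6.15/3.25)
      = 6.9129 + 28.98 + 121.49 ≈ 157.38 mg.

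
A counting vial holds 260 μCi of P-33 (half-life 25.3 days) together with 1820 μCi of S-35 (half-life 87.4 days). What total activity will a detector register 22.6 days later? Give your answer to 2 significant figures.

P-33: 260 × (1/2)^(22.6/25.3) = 260 × (1/2)^0.89328 ≈ 139.98 μCi.
S-35: 1820 × (1/2)^(22.6/87.4) = 1820 × (1/2)^0.25858 ≈ 1521.4 μCi.
Total = 139.98 + 1521.4 ≈ 1661.3 μCi.

1700 μCi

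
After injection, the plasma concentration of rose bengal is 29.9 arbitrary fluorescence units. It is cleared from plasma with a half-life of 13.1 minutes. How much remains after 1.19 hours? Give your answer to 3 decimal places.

0.684 arbitrary fluorescence units

Convert the elapsed time: 1.19 hours = 71.4 minutes.
Number of half-lives: n = 71.4/13.1 ≈ 5.4504.
Remaining = 29.9 × (1/2)^5.4504 = 29.9 × 0.02287 ≈ 0.68382 arbitrary fluorescence units.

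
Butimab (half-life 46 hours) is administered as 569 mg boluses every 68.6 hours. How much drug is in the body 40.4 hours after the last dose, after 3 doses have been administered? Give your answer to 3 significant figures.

459 mg

The 3 doses were given 177.6, 109, 40.4 hours ago.
Total = 569·(1/2)^(177.6/46) + 569·(1/2)^(109/46) + 569·(1/2)^(40.4/46)
      = 39.163 + 110.1 + 309.55 ≈ 458.82 mg.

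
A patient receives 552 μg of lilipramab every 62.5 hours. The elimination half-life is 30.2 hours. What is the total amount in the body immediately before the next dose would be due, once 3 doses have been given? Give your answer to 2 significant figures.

The 3 doses were given 187.5, 125, 62.5 hours ago.
Total = 552·(1/2)^(187.5/30.2) + 552·(1/2)^(125/30.2) + 552·(1/2)^(62.5/30.2)
      = 7.4638 + 31.33 + 131.51 ≈ 170.3 μg.

170 μg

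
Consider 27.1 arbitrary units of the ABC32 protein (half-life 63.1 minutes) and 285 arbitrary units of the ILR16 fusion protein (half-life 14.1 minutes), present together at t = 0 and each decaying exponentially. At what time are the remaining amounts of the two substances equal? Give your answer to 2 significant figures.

62 minutes

Set 27.1·(1/2)^(t/63.1) = 285·(1/2)^(t/14.1).
Taking log₂: log₂(27.1/285) = t·(1/63.1 − 1/14.1).
log₂(0.095088) = -3.3946; 1/63.1 − 1/14.1 = -0.055074.
t = -3.3946 / -0.055074 ≈ 61.637 minutes.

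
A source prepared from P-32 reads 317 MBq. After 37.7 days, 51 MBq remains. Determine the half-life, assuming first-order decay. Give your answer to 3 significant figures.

14.3 days

A/A₀ = 51/317 ≈ 0.16088.
n = log₂(6.2157) ≈ 2.6359 half-lives elapsed in 37.7 days.
t½ = 37.7/2.6359 ≈ 14.302 days.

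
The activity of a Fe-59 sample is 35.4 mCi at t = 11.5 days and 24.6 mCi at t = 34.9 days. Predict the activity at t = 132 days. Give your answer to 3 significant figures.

Over Δt = 34.9 − 11.5 = 23.4 days, the level fell by a factor of 35.4/24.6 ≈ 1.439.
n = log₂(1.439) ≈ 0.52509 half-lives, so t½ = 23.4/0.52509 ≈ 44.564 days.
From t = 34.9 to t = 132: 24.6 × (1/2)^((132−34.9)/44.564) ≈ 5.4328 mCi.

5.43 mCi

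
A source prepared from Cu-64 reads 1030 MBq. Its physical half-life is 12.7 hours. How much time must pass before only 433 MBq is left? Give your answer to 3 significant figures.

Fraction remaining = 433/1030 ≈ 0.42039.
n = log₂(1030/433) = ln(2.3788)/ln 2 ≈ 1.2502 half-lives.
t = n × t½ = 1.2502 × 12.7 ≈ 15.878 hours.

15.9 hours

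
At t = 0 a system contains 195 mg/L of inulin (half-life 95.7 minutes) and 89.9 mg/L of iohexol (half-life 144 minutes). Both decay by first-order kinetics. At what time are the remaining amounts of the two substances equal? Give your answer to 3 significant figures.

Set 195·(1/2)^(t/95.7) = 89.9·(1/2)^(t/144).
Taking log₂: log₂(195/89.9) = t·(1/95.7 − 1/144).
log₂(2.1691) = 1.1171; 1/95.7 − 1/144 = 0.0035049.
t = 1.1171 / 0.0035049 ≈ 318.72 minutes.

319 minutes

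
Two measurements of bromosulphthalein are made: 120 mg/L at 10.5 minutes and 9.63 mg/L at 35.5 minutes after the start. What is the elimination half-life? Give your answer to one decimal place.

6.9 minutes

Over Δt = 35.5 − 10.5 = 25 minutes, the level fell by a factor of 120/9.63 ≈ 12.461.
n = log₂(12.461) ≈ 3.6394 half-lives, so t½ = 25/3.6394 ≈ 6.8693 minutes.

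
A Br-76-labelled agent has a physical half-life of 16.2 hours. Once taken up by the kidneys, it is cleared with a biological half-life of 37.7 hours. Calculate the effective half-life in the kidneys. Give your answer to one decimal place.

1/t_eff = 1/t_phys + 1/t_biol = 1/16.2 + 1/37.7 = 0.088254 per hour.
t_eff = 16.2 × 37.7 / (16.2 + 37.7) ≈ 11.331 hours.

11.3 hours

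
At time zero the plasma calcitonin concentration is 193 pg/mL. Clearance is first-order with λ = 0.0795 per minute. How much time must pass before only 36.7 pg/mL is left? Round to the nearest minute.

t½ = ln 2 / λ = 0.69315 / 0.0795 ≈ 8.7188 minutes.
Fraction remaining = 36.7/193 ≈ 0.19016.
n = log₂(193/36.7) = ln(5.2589)/ln 2 ≈ 2.3947 half-lives.
t = n × t½ = 2.3947 × 8.7188 ≈ 20.879 minutes.

21 minutes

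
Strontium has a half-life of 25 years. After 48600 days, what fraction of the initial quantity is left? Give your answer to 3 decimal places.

0.025

48600 days = 133.151 years.
n = 133.151/25 ≈ 5.326 half-lives.
Fraction remaining = (1/2)^5.326 ≈ 0.024929.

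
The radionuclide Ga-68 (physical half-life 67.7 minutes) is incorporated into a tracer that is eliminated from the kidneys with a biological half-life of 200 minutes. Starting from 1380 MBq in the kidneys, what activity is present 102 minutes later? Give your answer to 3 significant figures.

1/t_eff = 1/t_phys + 1/t_biol = 1/67.7 + 1/200 = 0.019771 per minute.
t_eff = 67.7 × 200 / (67.7 + 200) ≈ 50.579 minutes.
Remaining = 1380 × (1/2)^(102/50.579) = 1380 × (1/2)^2.0166 ≈ 341.04 MBq.

341 MBq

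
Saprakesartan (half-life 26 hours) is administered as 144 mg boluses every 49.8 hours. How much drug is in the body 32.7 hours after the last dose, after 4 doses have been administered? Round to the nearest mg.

82 mg

The 4 doses were given 182.1, 132.3, 82.5, 32.7 hours ago.
Total = 144·(1/2)^(182.1/26) + 144·(1/2)^(132.3/26) + 144·(1/2)^(82.5/26) + 144·(1/2)^(32.7/26)
      = 1.122 + 4.2324 + 15.965 + 60.223 ≈ 81.542 mg.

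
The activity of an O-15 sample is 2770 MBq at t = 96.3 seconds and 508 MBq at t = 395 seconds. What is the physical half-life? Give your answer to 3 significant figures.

Over Δt = 395 − 96.3 = 298.7 seconds, the level fell by a factor of 2770/508 ≈ 5.4528.
n = log₂(5.4528) ≈ 2.447 half-lives, so t½ = 298.7/2.447 ≈ 122.07 seconds.

122 seconds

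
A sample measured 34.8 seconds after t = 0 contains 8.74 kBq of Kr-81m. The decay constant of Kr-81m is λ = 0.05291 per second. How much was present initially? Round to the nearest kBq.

t½ = ln 2 / λ = 0.69315 / 0.05291 ≈ 13.1 seconds.
Number of half-lives elapsed: n = 34.8/13.1 ≈ 2.6564.
A₀ = A × 2^n = 8.74 × 2^2.6564 = 8.74 × 6.3045 ≈ 55.102 kBq.

55 kBq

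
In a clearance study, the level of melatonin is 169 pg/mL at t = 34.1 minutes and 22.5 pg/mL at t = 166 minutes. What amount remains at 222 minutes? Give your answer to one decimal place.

9.6 pg/mL

Over Δt = 166 − 34.1 = 131.9 minutes, the level fell by a factor of 169/22.5 ≈ 7.5111.
n = log₂(7.5111) ≈ 2.909 half-lives, so t½ = 131.9/2.909 ≈ 45.342 minutes.
From t = 166 to t = 222: 22.5 × (1/2)^((222−166)/45.342) ≈ 9.5585 pg/mL.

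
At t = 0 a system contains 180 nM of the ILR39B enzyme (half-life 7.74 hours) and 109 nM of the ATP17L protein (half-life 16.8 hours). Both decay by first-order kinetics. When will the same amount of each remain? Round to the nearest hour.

Set 180·(1/2)^(t/7.74) = 109·(1/2)^(t/16.8).
Taking log₂: log₂(180/109) = t·(1/7.74 − 1/16.8).
log₂(1.6514) = 0.72367; 1/7.74 − 1/16.8 = 0.069675.
t = 0.72367 / 0.069675 ≈ 10.386 hours.

10 hours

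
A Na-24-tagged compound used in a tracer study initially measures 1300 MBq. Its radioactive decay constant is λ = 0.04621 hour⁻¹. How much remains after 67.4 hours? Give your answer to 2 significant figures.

t½ = ln 2 / λ = 0.69315 / 0.04621 ≈ 15 hours.
Number of half-lives: n = 67.4/15 ≈ 4.4934.
Remaining = 1300 × (1/2)^4.4934 = 1300 × 0.044398 ≈ 57.718 MBq.

58 MBq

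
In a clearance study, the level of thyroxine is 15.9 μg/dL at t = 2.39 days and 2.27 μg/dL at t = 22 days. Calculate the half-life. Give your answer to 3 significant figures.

Over Δt = 22 − 2.39 = 19.61 days, the level fell by a factor of 15.9/2.27 ≈ 7.0044.
n = log₂(7.0044) ≈ 2.8083 half-lives, so t½ = 19.61/2.8083 ≈ 6.983 days.

6.98 days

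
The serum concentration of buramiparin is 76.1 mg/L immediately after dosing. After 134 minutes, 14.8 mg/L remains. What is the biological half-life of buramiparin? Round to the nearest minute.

A/A₀ = 14.8/76.1 ≈ 0.19448.
n = log₂(5.1419) ≈ 2.3623 half-lives elapsed in 134 minutes.
t½ = 134/2.3623 ≈ 56.724 minutes.

57 minutes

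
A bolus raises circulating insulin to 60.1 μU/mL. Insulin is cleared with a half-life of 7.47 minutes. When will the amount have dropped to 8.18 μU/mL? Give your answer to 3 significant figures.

21.5 minutes

Fraction remaining = 8.18/60.1 ≈ 0.13611.
n = log₂(60.1/8.18) = ln(7.3472)/ln 2 ≈ 2.8772 half-lives.
t = n × t½ = 2.8772 × 7.47 ≈ 21.493 minutes.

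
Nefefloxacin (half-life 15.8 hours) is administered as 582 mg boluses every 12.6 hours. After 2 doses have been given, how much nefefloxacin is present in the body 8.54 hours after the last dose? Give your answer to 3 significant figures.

The 2 doses were given 21.14, 8.54 hours ago.
Total = 582·(1/2)^(21.14/15.8) + 582·(1/2)^(8.54/15.8)
      = 230.22 + 400.14 ≈ 630.37 mg.

630 mg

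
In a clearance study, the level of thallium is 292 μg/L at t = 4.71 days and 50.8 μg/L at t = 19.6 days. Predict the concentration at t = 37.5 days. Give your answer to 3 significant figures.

Over Δt = 19.6 − 4.71 = 14.89 days, the level fell by a factor of 292/50.8 ≈ 5.748.
n = log₂(5.748) ≈ 2.5231 half-lives, so t½ = 14.89/2.5231 ≈ 5.9015 days.
From t = 19.6 to t = 37.5: 50.8 × (1/2)^((37.5−19.6)/5.9015) ≈ 6.206 μg/L.

6.21 μg/L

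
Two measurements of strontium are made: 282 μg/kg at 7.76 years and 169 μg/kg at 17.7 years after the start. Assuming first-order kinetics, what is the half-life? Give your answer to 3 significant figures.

13.5 years

Over Δt = 17.7 − 7.76 = 9.94 years, the level fell by a factor of 282/169 ≈ 1.6686.
n = log₂(1.6686) ≈ 0.73867 half-lives, so t½ = 9.94/0.73867 ≈ 13.457 years.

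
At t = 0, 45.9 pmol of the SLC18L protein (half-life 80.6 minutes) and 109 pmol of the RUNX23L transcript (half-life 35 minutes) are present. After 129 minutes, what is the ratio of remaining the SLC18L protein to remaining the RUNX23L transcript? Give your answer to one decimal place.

SLC18L protein: 45.9 × (1/2)^(129/80.6) = 45.9 × (1/2)^1.6005 ≈ 15.136 pmol.
RUNX23L transcript: 109 × (1/2)^(129/35) = 109 × (1/2)^3.6857 ≈ 8.4706 pmol.
Ratio ≈ 15.136 / 8.4706 ≈ 1.7869.

1.8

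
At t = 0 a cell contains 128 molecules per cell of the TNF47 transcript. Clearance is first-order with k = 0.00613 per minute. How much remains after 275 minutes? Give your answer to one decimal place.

t½ = ln 2 / k = 0.69315 / 0.00613 ≈ 113.07 minutes.
Number of half-lives: n = 275/113.07 ≈ 2.432.
Remaining = 128 × (1/2)^2.432 = 128 × 0.18531 ≈ 23.719 molecules per cell.

23.7 molecules per cell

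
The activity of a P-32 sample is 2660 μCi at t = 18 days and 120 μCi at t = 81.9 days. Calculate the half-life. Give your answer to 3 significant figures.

Over Δt = 81.9 − 18 = 63.9 days, the level fell by a factor of 2660/120 ≈ 22.167.
n = log₂(22.167) ≈ 4.4703 half-lives, so t½ = 63.9/4.4703 ≈ 14.294 days.

14.3 days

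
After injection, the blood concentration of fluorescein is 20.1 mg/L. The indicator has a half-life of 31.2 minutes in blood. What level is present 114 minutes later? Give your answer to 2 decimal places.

Number of half-lives: n = 114/31.2 ≈ 3.6538.
Remaining = 20.1 × (1/2)^3.6538 = 20.1 × 0.079448 ≈ 1.5969 mg/L.

1.60 mg/L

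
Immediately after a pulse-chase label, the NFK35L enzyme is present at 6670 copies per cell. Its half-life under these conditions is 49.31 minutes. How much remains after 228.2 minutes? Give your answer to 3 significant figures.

270 copies per cell

Number of half-lives: n = 228.2/49.31 ≈ 4.6279.
Remaining = 6670 × (1/2)^4.6279 = 6670 × 0.040446 ≈ 269.77 copies per cell.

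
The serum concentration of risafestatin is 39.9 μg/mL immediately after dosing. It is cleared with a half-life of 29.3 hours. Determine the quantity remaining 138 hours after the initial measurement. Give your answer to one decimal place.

1.5 μg/mL

Number of half-lives: n = 138/29.3 ≈ 4.7099.
Remaining = 39.9 × (1/2)^4.7099 = 39.9 × 0.03821 ≈ 1.5246 μg/mL.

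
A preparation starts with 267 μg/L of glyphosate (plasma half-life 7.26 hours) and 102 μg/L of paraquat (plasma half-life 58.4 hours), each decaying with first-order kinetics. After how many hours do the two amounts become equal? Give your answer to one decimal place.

11.5 hours

Set 267·(1/2)^(t/7.26) = 102·(1/2)^(t/58.4).
Taking log₂: log₂(267/102) = t·(1/7.26 − 1/58.4).
log₂(2.6176) = 1.3883; 1/7.26 − 1/58.4 = 0.12062.
t = 1.3883 / 0.12062 ≈ 11.51 hours.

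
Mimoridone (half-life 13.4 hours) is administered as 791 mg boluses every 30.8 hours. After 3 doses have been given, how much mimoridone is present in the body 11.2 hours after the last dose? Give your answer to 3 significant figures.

The 3 doses were given 72.8, 42, 11.2 hours ago.
Total = 791·(1/2)^(72.8/13.4) + 791·(1/2)^(42/13.4) + 791·(1/2)^(11.2/13.4)
      = 18.312 + 90.084 + 443.17 ≈ 551.57 mg.

552 mg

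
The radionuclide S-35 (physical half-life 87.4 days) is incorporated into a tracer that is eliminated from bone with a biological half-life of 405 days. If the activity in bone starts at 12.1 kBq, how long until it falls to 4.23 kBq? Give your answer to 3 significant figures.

109 days

1/t_eff = 1/t_phys + 1/t_biol = 1/87.4 + 1/405 = 0.013911 per day.
t_eff = 87.4 × 405 / (87.4 + 405) ≈ 71.887 days.
n = log₂(12.1/4.23) ≈ 1.5163; t = 1.5163 × 71.887 ≈ 109 days.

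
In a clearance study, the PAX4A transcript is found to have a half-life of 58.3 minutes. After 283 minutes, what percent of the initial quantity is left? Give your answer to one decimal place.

3.5%

n = 283/58.3 ≈ 4.8542 half-lives.
Fraction remaining = (1/2)^4.8542 ≈ 0.034573, i.e. 3.4573%.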